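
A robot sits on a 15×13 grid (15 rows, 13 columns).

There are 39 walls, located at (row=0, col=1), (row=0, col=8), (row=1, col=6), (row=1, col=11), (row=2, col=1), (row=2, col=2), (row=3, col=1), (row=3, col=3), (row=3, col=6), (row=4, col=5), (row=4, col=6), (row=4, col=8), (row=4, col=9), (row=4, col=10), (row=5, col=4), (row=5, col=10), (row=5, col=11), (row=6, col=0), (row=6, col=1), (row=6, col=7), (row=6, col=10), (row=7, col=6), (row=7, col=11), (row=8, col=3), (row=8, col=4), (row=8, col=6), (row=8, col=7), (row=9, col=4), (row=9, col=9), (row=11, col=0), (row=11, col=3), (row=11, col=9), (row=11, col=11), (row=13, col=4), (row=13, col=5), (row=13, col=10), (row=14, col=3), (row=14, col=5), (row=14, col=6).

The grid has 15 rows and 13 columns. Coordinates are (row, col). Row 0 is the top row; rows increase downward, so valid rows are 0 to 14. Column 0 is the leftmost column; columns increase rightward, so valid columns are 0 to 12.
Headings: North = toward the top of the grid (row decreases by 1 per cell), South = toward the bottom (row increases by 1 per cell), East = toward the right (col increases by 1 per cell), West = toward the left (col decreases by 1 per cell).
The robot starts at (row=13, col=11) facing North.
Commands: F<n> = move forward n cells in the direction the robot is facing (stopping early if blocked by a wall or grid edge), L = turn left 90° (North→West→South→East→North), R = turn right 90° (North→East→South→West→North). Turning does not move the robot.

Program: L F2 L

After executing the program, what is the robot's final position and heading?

Answer: Final position: (row=13, col=11), facing South

Derivation:
Start: (row=13, col=11), facing North
  L: turn left, now facing West
  F2: move forward 0/2 (blocked), now at (row=13, col=11)
  L: turn left, now facing South
Final: (row=13, col=11), facing South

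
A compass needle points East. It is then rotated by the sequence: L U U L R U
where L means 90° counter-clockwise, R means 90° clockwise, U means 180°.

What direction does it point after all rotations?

Answer: Final heading: South

Derivation:
Start: East
  L (left (90° counter-clockwise)) -> North
  U (U-turn (180°)) -> South
  U (U-turn (180°)) -> North
  L (left (90° counter-clockwise)) -> West
  R (right (90° clockwise)) -> North
  U (U-turn (180°)) -> South
Final: South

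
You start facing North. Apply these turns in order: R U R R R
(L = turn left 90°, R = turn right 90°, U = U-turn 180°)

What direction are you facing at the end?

Answer: Final heading: South

Derivation:
Start: North
  R (right (90° clockwise)) -> East
  U (U-turn (180°)) -> West
  R (right (90° clockwise)) -> North
  R (right (90° clockwise)) -> East
  R (right (90° clockwise)) -> South
Final: South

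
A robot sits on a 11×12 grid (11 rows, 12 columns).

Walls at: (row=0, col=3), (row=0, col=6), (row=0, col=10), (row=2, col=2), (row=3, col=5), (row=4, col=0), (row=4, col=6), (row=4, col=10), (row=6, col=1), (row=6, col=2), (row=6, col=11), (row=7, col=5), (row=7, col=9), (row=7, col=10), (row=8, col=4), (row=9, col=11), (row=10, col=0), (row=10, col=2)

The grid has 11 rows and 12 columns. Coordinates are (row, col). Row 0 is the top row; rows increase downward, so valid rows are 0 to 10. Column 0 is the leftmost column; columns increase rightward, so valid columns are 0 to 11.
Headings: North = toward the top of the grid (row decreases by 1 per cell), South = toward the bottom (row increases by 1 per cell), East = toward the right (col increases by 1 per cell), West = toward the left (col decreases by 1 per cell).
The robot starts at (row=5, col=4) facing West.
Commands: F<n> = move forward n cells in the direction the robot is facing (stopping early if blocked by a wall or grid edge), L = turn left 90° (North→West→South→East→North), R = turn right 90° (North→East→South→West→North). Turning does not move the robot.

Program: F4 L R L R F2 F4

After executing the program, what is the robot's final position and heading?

Answer: Final position: (row=5, col=0), facing West

Derivation:
Start: (row=5, col=4), facing West
  F4: move forward 4, now at (row=5, col=0)
  L: turn left, now facing South
  R: turn right, now facing West
  L: turn left, now facing South
  R: turn right, now facing West
  F2: move forward 0/2 (blocked), now at (row=5, col=0)
  F4: move forward 0/4 (blocked), now at (row=5, col=0)
Final: (row=5, col=0), facing West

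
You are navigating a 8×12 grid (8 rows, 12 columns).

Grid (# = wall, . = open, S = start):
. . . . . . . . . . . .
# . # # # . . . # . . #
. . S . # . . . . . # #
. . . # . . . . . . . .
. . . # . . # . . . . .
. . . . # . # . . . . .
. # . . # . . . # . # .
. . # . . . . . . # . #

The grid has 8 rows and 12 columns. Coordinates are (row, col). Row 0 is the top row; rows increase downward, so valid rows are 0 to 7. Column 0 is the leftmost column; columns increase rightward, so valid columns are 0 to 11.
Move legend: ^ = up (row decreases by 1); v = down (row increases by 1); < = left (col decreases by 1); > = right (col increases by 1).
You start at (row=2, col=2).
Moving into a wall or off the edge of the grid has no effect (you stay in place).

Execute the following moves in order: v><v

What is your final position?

Answer: Final position: (row=4, col=1)

Derivation:
Start: (row=2, col=2)
  v (down): (row=2, col=2) -> (row=3, col=2)
  > (right): blocked, stay at (row=3, col=2)
  < (left): (row=3, col=2) -> (row=3, col=1)
  v (down): (row=3, col=1) -> (row=4, col=1)
Final: (row=4, col=1)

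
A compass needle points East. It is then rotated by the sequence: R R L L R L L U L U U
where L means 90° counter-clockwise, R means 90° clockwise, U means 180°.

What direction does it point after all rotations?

Start: East
  R (right (90° clockwise)) -> South
  R (right (90° clockwise)) -> West
  L (left (90° counter-clockwise)) -> South
  L (left (90° counter-clockwise)) -> East
  R (right (90° clockwise)) -> South
  L (left (90° counter-clockwise)) -> East
  L (left (90° counter-clockwise)) -> North
  U (U-turn (180°)) -> South
  L (left (90° counter-clockwise)) -> East
  U (U-turn (180°)) -> West
  U (U-turn (180°)) -> East
Final: East

Answer: Final heading: East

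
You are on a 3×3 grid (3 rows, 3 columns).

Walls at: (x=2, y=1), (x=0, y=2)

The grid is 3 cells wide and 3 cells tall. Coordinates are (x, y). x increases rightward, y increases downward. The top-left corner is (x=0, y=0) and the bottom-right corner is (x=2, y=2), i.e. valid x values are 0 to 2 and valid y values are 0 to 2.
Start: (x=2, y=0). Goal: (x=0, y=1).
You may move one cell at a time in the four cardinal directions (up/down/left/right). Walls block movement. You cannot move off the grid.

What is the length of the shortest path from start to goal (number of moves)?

BFS from (x=2, y=0) until reaching (x=0, y=1):
  Distance 0: (x=2, y=0)
  Distance 1: (x=1, y=0)
  Distance 2: (x=0, y=0), (x=1, y=1)
  Distance 3: (x=0, y=1), (x=1, y=2)  <- goal reached here
One shortest path (3 moves): (x=2, y=0) -> (x=1, y=0) -> (x=0, y=0) -> (x=0, y=1)

Answer: Shortest path length: 3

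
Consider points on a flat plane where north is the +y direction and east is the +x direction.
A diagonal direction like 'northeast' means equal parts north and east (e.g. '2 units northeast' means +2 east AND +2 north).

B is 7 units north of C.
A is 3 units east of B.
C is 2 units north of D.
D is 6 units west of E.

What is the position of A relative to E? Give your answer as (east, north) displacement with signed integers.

Answer: A is at (east=-3, north=9) relative to E.

Derivation:
Place E at the origin (east=0, north=0).
  D is 6 units west of E: delta (east=-6, north=+0); D at (east=-6, north=0).
  C is 2 units north of D: delta (east=+0, north=+2); C at (east=-6, north=2).
  B is 7 units north of C: delta (east=+0, north=+7); B at (east=-6, north=9).
  A is 3 units east of B: delta (east=+3, north=+0); A at (east=-3, north=9).
Therefore A relative to E: (east=-3, north=9).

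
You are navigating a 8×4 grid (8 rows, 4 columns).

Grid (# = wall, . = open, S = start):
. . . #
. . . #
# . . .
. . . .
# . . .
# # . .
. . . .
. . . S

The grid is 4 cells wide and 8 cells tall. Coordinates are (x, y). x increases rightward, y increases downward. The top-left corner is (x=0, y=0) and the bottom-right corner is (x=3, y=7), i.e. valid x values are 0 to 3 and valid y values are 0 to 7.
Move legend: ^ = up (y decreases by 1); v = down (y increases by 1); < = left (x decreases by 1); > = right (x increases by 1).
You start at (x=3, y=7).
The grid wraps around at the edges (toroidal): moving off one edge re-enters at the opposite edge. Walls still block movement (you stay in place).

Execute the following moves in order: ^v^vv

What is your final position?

Start: (x=3, y=7)
  ^ (up): (x=3, y=7) -> (x=3, y=6)
  v (down): (x=3, y=6) -> (x=3, y=7)
  ^ (up): (x=3, y=7) -> (x=3, y=6)
  v (down): (x=3, y=6) -> (x=3, y=7)
  v (down): blocked, stay at (x=3, y=7)
Final: (x=3, y=7)

Answer: Final position: (x=3, y=7)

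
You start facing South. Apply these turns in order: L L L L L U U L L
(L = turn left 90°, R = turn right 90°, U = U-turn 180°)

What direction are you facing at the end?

Start: South
  L (left (90° counter-clockwise)) -> East
  L (left (90° counter-clockwise)) -> North
  L (left (90° counter-clockwise)) -> West
  L (left (90° counter-clockwise)) -> South
  L (left (90° counter-clockwise)) -> East
  U (U-turn (180°)) -> West
  U (U-turn (180°)) -> East
  L (left (90° counter-clockwise)) -> North
  L (left (90° counter-clockwise)) -> West
Final: West

Answer: Final heading: West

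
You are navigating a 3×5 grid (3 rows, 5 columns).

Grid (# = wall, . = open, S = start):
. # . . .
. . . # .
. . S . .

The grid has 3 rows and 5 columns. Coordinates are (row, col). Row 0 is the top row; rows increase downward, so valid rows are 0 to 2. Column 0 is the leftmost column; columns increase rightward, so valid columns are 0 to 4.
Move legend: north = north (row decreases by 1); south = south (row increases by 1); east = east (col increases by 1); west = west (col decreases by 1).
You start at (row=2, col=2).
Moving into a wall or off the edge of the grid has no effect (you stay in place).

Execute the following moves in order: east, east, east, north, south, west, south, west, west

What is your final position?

Start: (row=2, col=2)
  east (east): (row=2, col=2) -> (row=2, col=3)
  east (east): (row=2, col=3) -> (row=2, col=4)
  east (east): blocked, stay at (row=2, col=4)
  north (north): (row=2, col=4) -> (row=1, col=4)
  south (south): (row=1, col=4) -> (row=2, col=4)
  west (west): (row=2, col=4) -> (row=2, col=3)
  south (south): blocked, stay at (row=2, col=3)
  west (west): (row=2, col=3) -> (row=2, col=2)
  west (west): (row=2, col=2) -> (row=2, col=1)
Final: (row=2, col=1)

Answer: Final position: (row=2, col=1)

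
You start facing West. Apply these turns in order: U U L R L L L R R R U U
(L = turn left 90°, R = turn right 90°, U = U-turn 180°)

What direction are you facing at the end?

Answer: Final heading: West

Derivation:
Start: West
  U (U-turn (180°)) -> East
  U (U-turn (180°)) -> West
  L (left (90° counter-clockwise)) -> South
  R (right (90° clockwise)) -> West
  L (left (90° counter-clockwise)) -> South
  L (left (90° counter-clockwise)) -> East
  L (left (90° counter-clockwise)) -> North
  R (right (90° clockwise)) -> East
  R (right (90° clockwise)) -> South
  R (right (90° clockwise)) -> West
  U (U-turn (180°)) -> East
  U (U-turn (180°)) -> West
Final: West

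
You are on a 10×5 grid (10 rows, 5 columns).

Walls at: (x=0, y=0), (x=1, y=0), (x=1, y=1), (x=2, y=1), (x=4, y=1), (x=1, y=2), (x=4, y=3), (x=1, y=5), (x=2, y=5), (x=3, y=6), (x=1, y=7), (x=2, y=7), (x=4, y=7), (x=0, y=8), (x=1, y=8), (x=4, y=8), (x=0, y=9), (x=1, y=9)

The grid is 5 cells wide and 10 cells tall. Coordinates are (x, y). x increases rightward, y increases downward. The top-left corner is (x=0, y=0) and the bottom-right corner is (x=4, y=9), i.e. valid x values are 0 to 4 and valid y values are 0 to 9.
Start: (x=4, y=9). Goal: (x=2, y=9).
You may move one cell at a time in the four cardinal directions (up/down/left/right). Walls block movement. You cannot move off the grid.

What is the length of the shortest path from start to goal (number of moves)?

Answer: Shortest path length: 2

Derivation:
BFS from (x=4, y=9) until reaching (x=2, y=9):
  Distance 0: (x=4, y=9)
  Distance 1: (x=3, y=9)
  Distance 2: (x=3, y=8), (x=2, y=9)  <- goal reached here
One shortest path (2 moves): (x=4, y=9) -> (x=3, y=9) -> (x=2, y=9)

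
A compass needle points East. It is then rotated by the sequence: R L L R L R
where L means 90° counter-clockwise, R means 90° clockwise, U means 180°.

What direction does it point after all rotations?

Answer: Final heading: East

Derivation:
Start: East
  R (right (90° clockwise)) -> South
  L (left (90° counter-clockwise)) -> East
  L (left (90° counter-clockwise)) -> North
  R (right (90° clockwise)) -> East
  L (left (90° counter-clockwise)) -> North
  R (right (90° clockwise)) -> East
Final: East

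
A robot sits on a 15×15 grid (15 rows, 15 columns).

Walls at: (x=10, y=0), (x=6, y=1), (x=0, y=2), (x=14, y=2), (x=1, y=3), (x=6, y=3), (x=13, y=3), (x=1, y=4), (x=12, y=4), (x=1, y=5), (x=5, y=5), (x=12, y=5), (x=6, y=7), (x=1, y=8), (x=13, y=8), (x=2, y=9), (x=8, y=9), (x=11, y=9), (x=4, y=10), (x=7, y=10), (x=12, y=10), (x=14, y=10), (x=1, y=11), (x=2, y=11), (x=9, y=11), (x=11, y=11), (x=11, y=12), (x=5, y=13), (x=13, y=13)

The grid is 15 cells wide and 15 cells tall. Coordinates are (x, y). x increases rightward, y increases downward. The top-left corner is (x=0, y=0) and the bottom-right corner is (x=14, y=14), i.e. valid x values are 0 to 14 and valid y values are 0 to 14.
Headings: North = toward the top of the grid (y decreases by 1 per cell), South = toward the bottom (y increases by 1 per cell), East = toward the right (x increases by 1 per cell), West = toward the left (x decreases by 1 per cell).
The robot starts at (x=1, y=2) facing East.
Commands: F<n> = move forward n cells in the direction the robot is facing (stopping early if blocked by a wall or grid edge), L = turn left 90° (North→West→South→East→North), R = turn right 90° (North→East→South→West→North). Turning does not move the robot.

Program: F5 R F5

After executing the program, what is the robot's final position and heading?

Answer: Final position: (x=6, y=2), facing South

Derivation:
Start: (x=1, y=2), facing East
  F5: move forward 5, now at (x=6, y=2)
  R: turn right, now facing South
  F5: move forward 0/5 (blocked), now at (x=6, y=2)
Final: (x=6, y=2), facing South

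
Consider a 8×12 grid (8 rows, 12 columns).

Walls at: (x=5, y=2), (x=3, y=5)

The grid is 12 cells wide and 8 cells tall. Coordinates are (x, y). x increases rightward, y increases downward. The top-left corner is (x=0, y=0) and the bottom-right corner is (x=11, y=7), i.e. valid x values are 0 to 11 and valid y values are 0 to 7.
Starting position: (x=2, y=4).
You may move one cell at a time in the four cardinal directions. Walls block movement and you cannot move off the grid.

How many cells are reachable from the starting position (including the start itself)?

BFS flood-fill from (x=2, y=4):
  Distance 0: (x=2, y=4)
  Distance 1: (x=2, y=3), (x=1, y=4), (x=3, y=4), (x=2, y=5)
  Distance 2: (x=2, y=2), (x=1, y=3), (x=3, y=3), (x=0, y=4), (x=4, y=4), (x=1, y=5), (x=2, y=6)
  Distance 3: (x=2, y=1), (x=1, y=2), (x=3, y=2), (x=0, y=3), (x=4, y=3), (x=5, y=4), (x=0, y=5), (x=4, y=5), (x=1, y=6), (x=3, y=6), (x=2, y=7)
  Distance 4: (x=2, y=0), (x=1, y=1), (x=3, y=1), (x=0, y=2), (x=4, y=2), (x=5, y=3), (x=6, y=4), (x=5, y=5), (x=0, y=6), (x=4, y=6), (x=1, y=7), (x=3, y=7)
  Distance 5: (x=1, y=0), (x=3, y=0), (x=0, y=1), (x=4, y=1), (x=6, y=3), (x=7, y=4), (x=6, y=5), (x=5, y=6), (x=0, y=7), (x=4, y=7)
  Distance 6: (x=0, y=0), (x=4, y=0), (x=5, y=1), (x=6, y=2), (x=7, y=3), (x=8, y=4), (x=7, y=5), (x=6, y=6), (x=5, y=7)
  Distance 7: (x=5, y=0), (x=6, y=1), (x=7, y=2), (x=8, y=3), (x=9, y=4), (x=8, y=5), (x=7, y=6), (x=6, y=7)
  Distance 8: (x=6, y=0), (x=7, y=1), (x=8, y=2), (x=9, y=3), (x=10, y=4), (x=9, y=5), (x=8, y=6), (x=7, y=7)
  Distance 9: (x=7, y=0), (x=8, y=1), (x=9, y=2), (x=10, y=3), (x=11, y=4), (x=10, y=5), (x=9, y=6), (x=8, y=7)
  Distance 10: (x=8, y=0), (x=9, y=1), (x=10, y=2), (x=11, y=3), (x=11, y=5), (x=10, y=6), (x=9, y=7)
  Distance 11: (x=9, y=0), (x=10, y=1), (x=11, y=2), (x=11, y=6), (x=10, y=7)
  Distance 12: (x=10, y=0), (x=11, y=1), (x=11, y=7)
  Distance 13: (x=11, y=0)
Total reachable: 94 (grid has 94 open cells total)

Answer: Reachable cells: 94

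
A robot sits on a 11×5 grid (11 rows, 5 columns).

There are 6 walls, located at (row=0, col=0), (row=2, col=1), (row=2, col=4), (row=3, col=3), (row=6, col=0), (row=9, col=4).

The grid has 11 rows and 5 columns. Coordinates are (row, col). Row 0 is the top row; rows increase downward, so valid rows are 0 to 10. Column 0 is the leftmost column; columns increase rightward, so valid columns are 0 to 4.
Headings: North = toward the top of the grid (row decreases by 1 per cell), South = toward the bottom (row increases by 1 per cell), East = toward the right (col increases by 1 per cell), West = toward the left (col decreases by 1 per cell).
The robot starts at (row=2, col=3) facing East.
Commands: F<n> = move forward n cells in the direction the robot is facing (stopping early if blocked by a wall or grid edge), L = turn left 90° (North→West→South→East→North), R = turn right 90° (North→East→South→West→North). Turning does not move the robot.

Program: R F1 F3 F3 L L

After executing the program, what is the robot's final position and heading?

Answer: Final position: (row=2, col=3), facing North

Derivation:
Start: (row=2, col=3), facing East
  R: turn right, now facing South
  F1: move forward 0/1 (blocked), now at (row=2, col=3)
  F3: move forward 0/3 (blocked), now at (row=2, col=3)
  F3: move forward 0/3 (blocked), now at (row=2, col=3)
  L: turn left, now facing East
  L: turn left, now facing North
Final: (row=2, col=3), facing North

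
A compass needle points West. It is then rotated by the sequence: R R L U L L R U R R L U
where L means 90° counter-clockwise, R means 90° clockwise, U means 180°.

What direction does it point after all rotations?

Start: West
  R (right (90° clockwise)) -> North
  R (right (90° clockwise)) -> East
  L (left (90° counter-clockwise)) -> North
  U (U-turn (180°)) -> South
  L (left (90° counter-clockwise)) -> East
  L (left (90° counter-clockwise)) -> North
  R (right (90° clockwise)) -> East
  U (U-turn (180°)) -> West
  R (right (90° clockwise)) -> North
  R (right (90° clockwise)) -> East
  L (left (90° counter-clockwise)) -> North
  U (U-turn (180°)) -> South
Final: South

Answer: Final heading: South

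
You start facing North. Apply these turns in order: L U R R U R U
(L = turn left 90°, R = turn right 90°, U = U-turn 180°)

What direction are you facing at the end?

Answer: Final heading: North

Derivation:
Start: North
  L (left (90° counter-clockwise)) -> West
  U (U-turn (180°)) -> East
  R (right (90° clockwise)) -> South
  R (right (90° clockwise)) -> West
  U (U-turn (180°)) -> East
  R (right (90° clockwise)) -> South
  U (U-turn (180°)) -> North
Final: North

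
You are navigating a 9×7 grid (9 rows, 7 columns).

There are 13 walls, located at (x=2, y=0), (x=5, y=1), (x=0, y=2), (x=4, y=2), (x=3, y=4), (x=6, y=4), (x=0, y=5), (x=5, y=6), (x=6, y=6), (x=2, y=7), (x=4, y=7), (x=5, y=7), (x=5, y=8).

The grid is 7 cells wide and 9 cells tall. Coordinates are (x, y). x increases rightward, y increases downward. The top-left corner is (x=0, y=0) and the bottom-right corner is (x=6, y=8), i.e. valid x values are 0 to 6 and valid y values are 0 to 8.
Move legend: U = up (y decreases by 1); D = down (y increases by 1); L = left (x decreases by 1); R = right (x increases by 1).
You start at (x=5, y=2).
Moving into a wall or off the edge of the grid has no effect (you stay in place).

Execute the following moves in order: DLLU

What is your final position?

Start: (x=5, y=2)
  D (down): (x=5, y=2) -> (x=5, y=3)
  L (left): (x=5, y=3) -> (x=4, y=3)
  L (left): (x=4, y=3) -> (x=3, y=3)
  U (up): (x=3, y=3) -> (x=3, y=2)
Final: (x=3, y=2)

Answer: Final position: (x=3, y=2)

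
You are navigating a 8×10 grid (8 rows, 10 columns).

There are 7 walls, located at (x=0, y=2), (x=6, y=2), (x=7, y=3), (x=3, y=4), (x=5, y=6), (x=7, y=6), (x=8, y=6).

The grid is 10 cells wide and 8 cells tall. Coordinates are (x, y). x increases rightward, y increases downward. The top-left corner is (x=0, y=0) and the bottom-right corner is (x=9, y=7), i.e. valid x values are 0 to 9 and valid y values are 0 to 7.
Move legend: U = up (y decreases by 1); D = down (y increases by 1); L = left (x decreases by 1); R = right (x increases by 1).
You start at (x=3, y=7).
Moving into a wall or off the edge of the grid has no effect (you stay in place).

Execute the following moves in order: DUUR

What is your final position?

Answer: Final position: (x=4, y=5)

Derivation:
Start: (x=3, y=7)
  D (down): blocked, stay at (x=3, y=7)
  U (up): (x=3, y=7) -> (x=3, y=6)
  U (up): (x=3, y=6) -> (x=3, y=5)
  R (right): (x=3, y=5) -> (x=4, y=5)
Final: (x=4, y=5)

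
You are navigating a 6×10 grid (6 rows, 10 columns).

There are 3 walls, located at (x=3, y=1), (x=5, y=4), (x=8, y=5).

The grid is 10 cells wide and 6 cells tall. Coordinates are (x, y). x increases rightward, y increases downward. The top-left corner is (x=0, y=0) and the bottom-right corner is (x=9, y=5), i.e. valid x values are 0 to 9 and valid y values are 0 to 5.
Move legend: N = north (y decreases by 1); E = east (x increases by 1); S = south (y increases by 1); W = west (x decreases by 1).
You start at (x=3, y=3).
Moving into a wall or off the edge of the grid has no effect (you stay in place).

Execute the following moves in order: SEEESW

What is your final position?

Start: (x=3, y=3)
  S (south): (x=3, y=3) -> (x=3, y=4)
  E (east): (x=3, y=4) -> (x=4, y=4)
  E (east): blocked, stay at (x=4, y=4)
  E (east): blocked, stay at (x=4, y=4)
  S (south): (x=4, y=4) -> (x=4, y=5)
  W (west): (x=4, y=5) -> (x=3, y=5)
Final: (x=3, y=5)

Answer: Final position: (x=3, y=5)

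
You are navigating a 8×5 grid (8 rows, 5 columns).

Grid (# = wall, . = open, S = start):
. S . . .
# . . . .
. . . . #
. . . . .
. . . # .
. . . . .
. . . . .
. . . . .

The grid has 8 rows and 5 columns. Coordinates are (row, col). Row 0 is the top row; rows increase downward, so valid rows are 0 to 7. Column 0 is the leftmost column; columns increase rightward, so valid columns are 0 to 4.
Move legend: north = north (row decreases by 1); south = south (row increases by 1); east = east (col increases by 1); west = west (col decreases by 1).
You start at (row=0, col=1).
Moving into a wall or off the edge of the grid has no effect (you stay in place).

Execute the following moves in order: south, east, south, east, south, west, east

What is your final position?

Start: (row=0, col=1)
  south (south): (row=0, col=1) -> (row=1, col=1)
  east (east): (row=1, col=1) -> (row=1, col=2)
  south (south): (row=1, col=2) -> (row=2, col=2)
  east (east): (row=2, col=2) -> (row=2, col=3)
  south (south): (row=2, col=3) -> (row=3, col=3)
  west (west): (row=3, col=3) -> (row=3, col=2)
  east (east): (row=3, col=2) -> (row=3, col=3)
Final: (row=3, col=3)

Answer: Final position: (row=3, col=3)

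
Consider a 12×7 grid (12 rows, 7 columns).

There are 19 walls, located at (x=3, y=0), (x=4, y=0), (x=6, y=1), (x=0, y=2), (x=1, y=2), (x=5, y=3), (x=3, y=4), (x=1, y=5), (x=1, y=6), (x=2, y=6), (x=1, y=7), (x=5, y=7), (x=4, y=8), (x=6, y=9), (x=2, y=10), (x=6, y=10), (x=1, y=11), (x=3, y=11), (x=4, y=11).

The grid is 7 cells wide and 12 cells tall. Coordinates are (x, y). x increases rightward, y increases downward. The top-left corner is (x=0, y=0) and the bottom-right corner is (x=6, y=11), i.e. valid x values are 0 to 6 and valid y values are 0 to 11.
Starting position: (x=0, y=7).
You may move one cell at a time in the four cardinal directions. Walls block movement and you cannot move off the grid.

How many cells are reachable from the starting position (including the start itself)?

BFS flood-fill from (x=0, y=7):
  Distance 0: (x=0, y=7)
  Distance 1: (x=0, y=6), (x=0, y=8)
  Distance 2: (x=0, y=5), (x=1, y=8), (x=0, y=9)
  Distance 3: (x=0, y=4), (x=2, y=8), (x=1, y=9), (x=0, y=10)
  Distance 4: (x=0, y=3), (x=1, y=4), (x=2, y=7), (x=3, y=8), (x=2, y=9), (x=1, y=10), (x=0, y=11)
  Distance 5: (x=1, y=3), (x=2, y=4), (x=3, y=7), (x=3, y=9)
  Distance 6: (x=2, y=3), (x=2, y=5), (x=3, y=6), (x=4, y=7), (x=4, y=9), (x=3, y=10)
  Distance 7: (x=2, y=2), (x=3, y=3), (x=3, y=5), (x=4, y=6), (x=5, y=9), (x=4, y=10)
  Distance 8: (x=2, y=1), (x=3, y=2), (x=4, y=3), (x=4, y=5), (x=5, y=6), (x=5, y=8), (x=5, y=10)
  Distance 9: (x=2, y=0), (x=1, y=1), (x=3, y=1), (x=4, y=2), (x=4, y=4), (x=5, y=5), (x=6, y=6), (x=6, y=8), (x=5, y=11)
  Distance 10: (x=1, y=0), (x=0, y=1), (x=4, y=1), (x=5, y=2), (x=5, y=4), (x=6, y=5), (x=6, y=7), (x=6, y=11)
  Distance 11: (x=0, y=0), (x=5, y=1), (x=6, y=2), (x=6, y=4)
  Distance 12: (x=5, y=0), (x=6, y=3)
  Distance 13: (x=6, y=0)
Total reachable: 64 (grid has 65 open cells total)

Answer: Reachable cells: 64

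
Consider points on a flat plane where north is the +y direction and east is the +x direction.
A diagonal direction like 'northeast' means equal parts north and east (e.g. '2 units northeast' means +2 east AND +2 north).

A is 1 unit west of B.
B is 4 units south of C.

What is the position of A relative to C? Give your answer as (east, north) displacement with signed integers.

Answer: A is at (east=-1, north=-4) relative to C.

Derivation:
Place C at the origin (east=0, north=0).
  B is 4 units south of C: delta (east=+0, north=-4); B at (east=0, north=-4).
  A is 1 unit west of B: delta (east=-1, north=+0); A at (east=-1, north=-4).
Therefore A relative to C: (east=-1, north=-4).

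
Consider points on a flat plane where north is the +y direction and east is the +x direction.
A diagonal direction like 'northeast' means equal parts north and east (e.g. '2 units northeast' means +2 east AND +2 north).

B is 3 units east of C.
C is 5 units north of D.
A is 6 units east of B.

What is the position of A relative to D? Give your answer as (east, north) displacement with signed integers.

Place D at the origin (east=0, north=0).
  C is 5 units north of D: delta (east=+0, north=+5); C at (east=0, north=5).
  B is 3 units east of C: delta (east=+3, north=+0); B at (east=3, north=5).
  A is 6 units east of B: delta (east=+6, north=+0); A at (east=9, north=5).
Therefore A relative to D: (east=9, north=5).

Answer: A is at (east=9, north=5) relative to D.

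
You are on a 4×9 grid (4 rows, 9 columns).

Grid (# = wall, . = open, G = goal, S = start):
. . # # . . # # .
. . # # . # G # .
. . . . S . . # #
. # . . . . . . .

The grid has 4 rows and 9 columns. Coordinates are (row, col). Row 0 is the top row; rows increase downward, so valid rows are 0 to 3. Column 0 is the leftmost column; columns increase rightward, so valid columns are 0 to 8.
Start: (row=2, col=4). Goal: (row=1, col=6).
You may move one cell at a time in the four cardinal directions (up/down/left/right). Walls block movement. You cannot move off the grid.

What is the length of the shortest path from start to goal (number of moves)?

BFS from (row=2, col=4) until reaching (row=1, col=6):
  Distance 0: (row=2, col=4)
  Distance 1: (row=1, col=4), (row=2, col=3), (row=2, col=5), (row=3, col=4)
  Distance 2: (row=0, col=4), (row=2, col=2), (row=2, col=6), (row=3, col=3), (row=3, col=5)
  Distance 3: (row=0, col=5), (row=1, col=6), (row=2, col=1), (row=3, col=2), (row=3, col=6)  <- goal reached here
One shortest path (3 moves): (row=2, col=4) -> (row=2, col=5) -> (row=2, col=6) -> (row=1, col=6)

Answer: Shortest path length: 3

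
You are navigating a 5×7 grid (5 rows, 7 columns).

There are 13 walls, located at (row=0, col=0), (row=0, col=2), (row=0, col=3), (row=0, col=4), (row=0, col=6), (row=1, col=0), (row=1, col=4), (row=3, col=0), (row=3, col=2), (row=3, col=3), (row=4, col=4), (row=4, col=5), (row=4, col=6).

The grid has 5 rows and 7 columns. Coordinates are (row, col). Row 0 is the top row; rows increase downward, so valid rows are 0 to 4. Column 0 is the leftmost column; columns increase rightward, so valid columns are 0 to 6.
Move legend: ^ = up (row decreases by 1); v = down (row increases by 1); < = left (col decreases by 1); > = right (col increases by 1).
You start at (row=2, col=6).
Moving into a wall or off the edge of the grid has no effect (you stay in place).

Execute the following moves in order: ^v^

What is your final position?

Answer: Final position: (row=1, col=6)

Derivation:
Start: (row=2, col=6)
  ^ (up): (row=2, col=6) -> (row=1, col=6)
  v (down): (row=1, col=6) -> (row=2, col=6)
  ^ (up): (row=2, col=6) -> (row=1, col=6)
Final: (row=1, col=6)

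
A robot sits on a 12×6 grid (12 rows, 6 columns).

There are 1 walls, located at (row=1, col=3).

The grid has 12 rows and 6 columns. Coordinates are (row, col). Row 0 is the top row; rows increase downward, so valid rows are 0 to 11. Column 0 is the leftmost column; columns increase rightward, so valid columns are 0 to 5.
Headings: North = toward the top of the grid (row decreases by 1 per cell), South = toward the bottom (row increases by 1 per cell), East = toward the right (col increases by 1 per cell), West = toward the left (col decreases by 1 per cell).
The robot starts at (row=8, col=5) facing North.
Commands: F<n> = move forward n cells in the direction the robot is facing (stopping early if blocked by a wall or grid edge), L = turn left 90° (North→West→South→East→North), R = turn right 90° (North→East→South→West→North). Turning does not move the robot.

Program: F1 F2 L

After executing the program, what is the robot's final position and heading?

Answer: Final position: (row=5, col=5), facing West

Derivation:
Start: (row=8, col=5), facing North
  F1: move forward 1, now at (row=7, col=5)
  F2: move forward 2, now at (row=5, col=5)
  L: turn left, now facing West
Final: (row=5, col=5), facing West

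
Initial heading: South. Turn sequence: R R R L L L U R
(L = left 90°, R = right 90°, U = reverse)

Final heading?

Answer: Final heading: East

Derivation:
Start: South
  R (right (90° clockwise)) -> West
  R (right (90° clockwise)) -> North
  R (right (90° clockwise)) -> East
  L (left (90° counter-clockwise)) -> North
  L (left (90° counter-clockwise)) -> West
  L (left (90° counter-clockwise)) -> South
  U (U-turn (180°)) -> North
  R (right (90° clockwise)) -> East
Final: East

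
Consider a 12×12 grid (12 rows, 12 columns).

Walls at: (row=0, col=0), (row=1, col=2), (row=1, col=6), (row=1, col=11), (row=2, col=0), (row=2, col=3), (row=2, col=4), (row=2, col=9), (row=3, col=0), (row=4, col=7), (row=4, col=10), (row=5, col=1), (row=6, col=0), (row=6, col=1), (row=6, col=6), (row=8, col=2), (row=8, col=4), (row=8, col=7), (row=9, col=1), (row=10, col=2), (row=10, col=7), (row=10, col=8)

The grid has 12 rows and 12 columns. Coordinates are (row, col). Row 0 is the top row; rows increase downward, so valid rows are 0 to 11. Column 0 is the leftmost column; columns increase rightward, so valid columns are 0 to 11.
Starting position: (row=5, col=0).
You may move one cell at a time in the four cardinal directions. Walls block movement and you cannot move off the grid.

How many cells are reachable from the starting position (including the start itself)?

Answer: Reachable cells: 122

Derivation:
BFS flood-fill from (row=5, col=0):
  Distance 0: (row=5, col=0)
  Distance 1: (row=4, col=0)
  Distance 2: (row=4, col=1)
  Distance 3: (row=3, col=1), (row=4, col=2)
  Distance 4: (row=2, col=1), (row=3, col=2), (row=4, col=3), (row=5, col=2)
  Distance 5: (row=1, col=1), (row=2, col=2), (row=3, col=3), (row=4, col=4), (row=5, col=3), (row=6, col=2)
  Distance 6: (row=0, col=1), (row=1, col=0), (row=3, col=4), (row=4, col=5), (row=5, col=4), (row=6, col=3), (row=7, col=2)
  Distance 7: (row=0, col=2), (row=3, col=5), (row=4, col=6), (row=5, col=5), (row=6, col=4), (row=7, col=1), (row=7, col=3)
  Distance 8: (row=0, col=3), (row=2, col=5), (row=3, col=6), (row=5, col=6), (row=6, col=5), (row=7, col=0), (row=7, col=4), (row=8, col=1), (row=8, col=3)
  Distance 9: (row=0, col=4), (row=1, col=3), (row=1, col=5), (row=2, col=6), (row=3, col=7), (row=5, col=7), (row=7, col=5), (row=8, col=0), (row=9, col=3)
  Distance 10: (row=0, col=5), (row=1, col=4), (row=2, col=7), (row=3, col=8), (row=5, col=8), (row=6, col=7), (row=7, col=6), (row=8, col=5), (row=9, col=0), (row=9, col=2), (row=9, col=4), (row=10, col=3)
  Distance 11: (row=0, col=6), (row=1, col=7), (row=2, col=8), (row=3, col=9), (row=4, col=8), (row=5, col=9), (row=6, col=8), (row=7, col=7), (row=8, col=6), (row=9, col=5), (row=10, col=0), (row=10, col=4), (row=11, col=3)
  Distance 12: (row=0, col=7), (row=1, col=8), (row=3, col=10), (row=4, col=9), (row=5, col=10), (row=6, col=9), (row=7, col=8), (row=9, col=6), (row=10, col=1), (row=10, col=5), (row=11, col=0), (row=11, col=2), (row=11, col=4)
  Distance 13: (row=0, col=8), (row=1, col=9), (row=2, col=10), (row=3, col=11), (row=5, col=11), (row=6, col=10), (row=7, col=9), (row=8, col=8), (row=9, col=7), (row=10, col=6), (row=11, col=1), (row=11, col=5)
  Distance 14: (row=0, col=9), (row=1, col=10), (row=2, col=11), (row=4, col=11), (row=6, col=11), (row=7, col=10), (row=8, col=9), (row=9, col=8), (row=11, col=6)
  Distance 15: (row=0, col=10), (row=7, col=11), (row=8, col=10), (row=9, col=9), (row=11, col=7)
  Distance 16: (row=0, col=11), (row=8, col=11), (row=9, col=10), (row=10, col=9), (row=11, col=8)
  Distance 17: (row=9, col=11), (row=10, col=10), (row=11, col=9)
  Distance 18: (row=10, col=11), (row=11, col=10)
  Distance 19: (row=11, col=11)
Total reachable: 122 (grid has 122 open cells total)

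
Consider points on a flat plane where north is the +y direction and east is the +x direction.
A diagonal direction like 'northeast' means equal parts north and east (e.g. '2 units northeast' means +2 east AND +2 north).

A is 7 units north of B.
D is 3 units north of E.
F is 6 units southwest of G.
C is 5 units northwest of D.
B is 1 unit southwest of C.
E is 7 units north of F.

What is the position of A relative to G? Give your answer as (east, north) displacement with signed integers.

Answer: A is at (east=-12, north=15) relative to G.

Derivation:
Place G at the origin (east=0, north=0).
  F is 6 units southwest of G: delta (east=-6, north=-6); F at (east=-6, north=-6).
  E is 7 units north of F: delta (east=+0, north=+7); E at (east=-6, north=1).
  D is 3 units north of E: delta (east=+0, north=+3); D at (east=-6, north=4).
  C is 5 units northwest of D: delta (east=-5, north=+5); C at (east=-11, north=9).
  B is 1 unit southwest of C: delta (east=-1, north=-1); B at (east=-12, north=8).
  A is 7 units north of B: delta (east=+0, north=+7); A at (east=-12, north=15).
Therefore A relative to G: (east=-12, north=15).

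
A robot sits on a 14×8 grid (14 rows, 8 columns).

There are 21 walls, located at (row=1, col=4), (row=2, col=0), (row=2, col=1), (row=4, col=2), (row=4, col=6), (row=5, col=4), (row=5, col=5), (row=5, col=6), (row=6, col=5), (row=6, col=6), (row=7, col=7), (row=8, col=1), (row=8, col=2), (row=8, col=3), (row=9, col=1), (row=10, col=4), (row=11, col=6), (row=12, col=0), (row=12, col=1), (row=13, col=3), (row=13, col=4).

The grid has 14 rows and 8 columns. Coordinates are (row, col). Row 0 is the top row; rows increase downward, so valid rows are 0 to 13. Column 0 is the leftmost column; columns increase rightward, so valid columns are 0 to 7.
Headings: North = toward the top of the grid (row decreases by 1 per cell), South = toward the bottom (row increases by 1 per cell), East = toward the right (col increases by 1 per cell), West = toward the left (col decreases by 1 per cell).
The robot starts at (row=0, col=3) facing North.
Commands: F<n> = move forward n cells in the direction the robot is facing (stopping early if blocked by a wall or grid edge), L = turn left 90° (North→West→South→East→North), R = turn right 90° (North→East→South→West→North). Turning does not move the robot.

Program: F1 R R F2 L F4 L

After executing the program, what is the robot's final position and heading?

Start: (row=0, col=3), facing North
  F1: move forward 0/1 (blocked), now at (row=0, col=3)
  R: turn right, now facing East
  R: turn right, now facing South
  F2: move forward 2, now at (row=2, col=3)
  L: turn left, now facing East
  F4: move forward 4, now at (row=2, col=7)
  L: turn left, now facing North
Final: (row=2, col=7), facing North

Answer: Final position: (row=2, col=7), facing North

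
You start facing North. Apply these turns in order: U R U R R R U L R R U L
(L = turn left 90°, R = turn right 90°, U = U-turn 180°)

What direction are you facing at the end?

Start: North
  U (U-turn (180°)) -> South
  R (right (90° clockwise)) -> West
  U (U-turn (180°)) -> East
  R (right (90° clockwise)) -> South
  R (right (90° clockwise)) -> West
  R (right (90° clockwise)) -> North
  U (U-turn (180°)) -> South
  L (left (90° counter-clockwise)) -> East
  R (right (90° clockwise)) -> South
  R (right (90° clockwise)) -> West
  U (U-turn (180°)) -> East
  L (left (90° counter-clockwise)) -> North
Final: North

Answer: Final heading: North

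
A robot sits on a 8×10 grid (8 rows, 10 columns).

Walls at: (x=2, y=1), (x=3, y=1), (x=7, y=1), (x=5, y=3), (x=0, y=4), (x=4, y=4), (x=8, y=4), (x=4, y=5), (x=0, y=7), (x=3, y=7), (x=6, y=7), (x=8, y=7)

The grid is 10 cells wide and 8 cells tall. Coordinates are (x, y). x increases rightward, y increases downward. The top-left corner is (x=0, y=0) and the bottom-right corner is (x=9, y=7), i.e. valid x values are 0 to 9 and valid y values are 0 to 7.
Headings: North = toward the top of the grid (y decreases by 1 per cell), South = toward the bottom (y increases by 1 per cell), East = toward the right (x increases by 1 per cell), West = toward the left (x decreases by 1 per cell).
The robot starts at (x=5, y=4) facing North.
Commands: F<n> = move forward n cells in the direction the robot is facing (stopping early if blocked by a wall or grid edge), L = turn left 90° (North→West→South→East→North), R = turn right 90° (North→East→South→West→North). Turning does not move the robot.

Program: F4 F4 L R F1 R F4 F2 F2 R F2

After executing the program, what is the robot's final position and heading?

Answer: Final position: (x=7, y=6), facing South

Derivation:
Start: (x=5, y=4), facing North
  F4: move forward 0/4 (blocked), now at (x=5, y=4)
  F4: move forward 0/4 (blocked), now at (x=5, y=4)
  L: turn left, now facing West
  R: turn right, now facing North
  F1: move forward 0/1 (blocked), now at (x=5, y=4)
  R: turn right, now facing East
  F4: move forward 2/4 (blocked), now at (x=7, y=4)
  F2: move forward 0/2 (blocked), now at (x=7, y=4)
  F2: move forward 0/2 (blocked), now at (x=7, y=4)
  R: turn right, now facing South
  F2: move forward 2, now at (x=7, y=6)
Final: (x=7, y=6), facing South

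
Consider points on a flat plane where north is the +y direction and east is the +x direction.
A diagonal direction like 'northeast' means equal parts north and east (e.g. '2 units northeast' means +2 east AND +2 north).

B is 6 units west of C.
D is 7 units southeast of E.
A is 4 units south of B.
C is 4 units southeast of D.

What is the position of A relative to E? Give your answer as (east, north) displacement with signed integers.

Answer: A is at (east=5, north=-15) relative to E.

Derivation:
Place E at the origin (east=0, north=0).
  D is 7 units southeast of E: delta (east=+7, north=-7); D at (east=7, north=-7).
  C is 4 units southeast of D: delta (east=+4, north=-4); C at (east=11, north=-11).
  B is 6 units west of C: delta (east=-6, north=+0); B at (east=5, north=-11).
  A is 4 units south of B: delta (east=+0, north=-4); A at (east=5, north=-15).
Therefore A relative to E: (east=5, north=-15).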